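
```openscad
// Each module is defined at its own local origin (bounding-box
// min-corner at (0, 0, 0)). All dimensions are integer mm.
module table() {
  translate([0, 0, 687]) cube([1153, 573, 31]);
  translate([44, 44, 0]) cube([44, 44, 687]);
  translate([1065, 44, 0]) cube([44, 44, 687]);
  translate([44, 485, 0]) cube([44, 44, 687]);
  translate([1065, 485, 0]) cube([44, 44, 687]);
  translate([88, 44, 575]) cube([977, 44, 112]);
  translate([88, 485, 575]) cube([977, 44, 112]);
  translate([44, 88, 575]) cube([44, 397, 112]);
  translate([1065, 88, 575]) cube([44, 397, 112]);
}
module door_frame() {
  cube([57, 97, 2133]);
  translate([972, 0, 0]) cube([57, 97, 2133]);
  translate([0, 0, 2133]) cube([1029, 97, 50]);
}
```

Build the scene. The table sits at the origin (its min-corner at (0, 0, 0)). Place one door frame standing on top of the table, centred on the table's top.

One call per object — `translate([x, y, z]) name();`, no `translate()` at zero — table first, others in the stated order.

table();
translate([62, 238, 718]) door_frame();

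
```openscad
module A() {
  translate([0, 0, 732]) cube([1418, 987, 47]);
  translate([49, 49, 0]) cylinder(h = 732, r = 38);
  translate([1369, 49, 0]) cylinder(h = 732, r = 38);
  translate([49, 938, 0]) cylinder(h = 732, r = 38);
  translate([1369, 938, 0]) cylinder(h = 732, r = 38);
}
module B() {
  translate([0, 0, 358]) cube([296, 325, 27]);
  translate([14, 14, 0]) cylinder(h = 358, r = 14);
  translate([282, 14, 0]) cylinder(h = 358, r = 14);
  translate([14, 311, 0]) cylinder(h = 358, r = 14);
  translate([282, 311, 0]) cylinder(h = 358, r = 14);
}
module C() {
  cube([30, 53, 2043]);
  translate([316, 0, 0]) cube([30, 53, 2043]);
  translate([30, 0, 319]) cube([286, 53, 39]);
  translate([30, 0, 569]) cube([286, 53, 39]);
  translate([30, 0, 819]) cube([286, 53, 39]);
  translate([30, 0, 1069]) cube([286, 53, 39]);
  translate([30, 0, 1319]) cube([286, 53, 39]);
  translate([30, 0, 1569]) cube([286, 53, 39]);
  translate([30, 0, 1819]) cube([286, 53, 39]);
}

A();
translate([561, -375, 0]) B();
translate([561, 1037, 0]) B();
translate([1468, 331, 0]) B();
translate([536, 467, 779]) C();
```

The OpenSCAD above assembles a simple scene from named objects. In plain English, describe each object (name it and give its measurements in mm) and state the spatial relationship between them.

A is a table: top 1418 mm (x) × 987 mm (y), 47 mm thick, upper face at z = 779 mm, on four round legs of 76 mm diameter, each leg's bounding box inset 11 mm from the nearest pair of top edges, running from z = 0 to the bottom of the top.

B is a four-legged stool. The seat is 296×325 mm, 27 mm thick, top at z = 385 mm. It stands on four round legs, each 28 mm in diameter, from z = 0 to the seat underside, each leg's axis is inset half a diameter from the nearest pair of seat edges (so the leg's bounding box is flush with the corner).

C is a wooden ladder with two side rails of 30×53 mm section and 2043 mm height, set 346 mm apart overall. Between them run 7 rectangular rungs (53 mm deep, 39 mm thick), front faces flush with the rails' −y face. The bottom of the first rung is 319 mm above the floor and each subsequent rung is 250 mm higher than the one below.

Three stools sit around the table at the −y, +y, +x sides. The ladder is on top of the table, centred.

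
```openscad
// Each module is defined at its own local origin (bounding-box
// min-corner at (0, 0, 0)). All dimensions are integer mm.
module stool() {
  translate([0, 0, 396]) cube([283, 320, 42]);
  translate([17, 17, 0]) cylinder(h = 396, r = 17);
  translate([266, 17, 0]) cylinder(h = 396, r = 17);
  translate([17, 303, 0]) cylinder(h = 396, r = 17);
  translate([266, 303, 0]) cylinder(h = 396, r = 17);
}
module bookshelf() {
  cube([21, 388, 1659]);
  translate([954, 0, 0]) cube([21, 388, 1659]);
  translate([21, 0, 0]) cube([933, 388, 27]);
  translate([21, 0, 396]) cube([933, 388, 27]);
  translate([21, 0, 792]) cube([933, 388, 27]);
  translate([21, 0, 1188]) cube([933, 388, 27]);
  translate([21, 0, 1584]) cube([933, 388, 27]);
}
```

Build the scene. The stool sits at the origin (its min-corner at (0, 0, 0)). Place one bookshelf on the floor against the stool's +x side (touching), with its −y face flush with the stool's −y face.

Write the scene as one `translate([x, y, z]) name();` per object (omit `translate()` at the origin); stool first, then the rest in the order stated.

stool();
translate([283, 0, 0]) bookshelf();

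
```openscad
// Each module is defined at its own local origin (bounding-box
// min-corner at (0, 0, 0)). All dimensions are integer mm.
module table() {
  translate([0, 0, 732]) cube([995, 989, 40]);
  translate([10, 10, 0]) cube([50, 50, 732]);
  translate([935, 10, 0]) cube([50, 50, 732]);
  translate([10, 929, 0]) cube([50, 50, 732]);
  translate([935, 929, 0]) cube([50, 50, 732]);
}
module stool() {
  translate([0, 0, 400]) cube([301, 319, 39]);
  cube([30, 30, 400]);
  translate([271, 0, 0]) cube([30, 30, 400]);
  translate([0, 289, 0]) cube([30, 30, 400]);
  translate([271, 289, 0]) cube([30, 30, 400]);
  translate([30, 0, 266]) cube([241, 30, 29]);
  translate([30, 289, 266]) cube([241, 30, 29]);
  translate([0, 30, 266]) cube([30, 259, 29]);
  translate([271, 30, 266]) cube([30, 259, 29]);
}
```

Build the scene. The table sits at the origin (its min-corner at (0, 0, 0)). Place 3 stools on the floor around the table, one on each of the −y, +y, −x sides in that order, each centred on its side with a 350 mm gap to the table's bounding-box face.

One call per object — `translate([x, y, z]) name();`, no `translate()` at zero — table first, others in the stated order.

table();
translate([347, -669, 0]) stool();
translate([347, 1339, 0]) stool();
translate([-651, 335, 0]) stool();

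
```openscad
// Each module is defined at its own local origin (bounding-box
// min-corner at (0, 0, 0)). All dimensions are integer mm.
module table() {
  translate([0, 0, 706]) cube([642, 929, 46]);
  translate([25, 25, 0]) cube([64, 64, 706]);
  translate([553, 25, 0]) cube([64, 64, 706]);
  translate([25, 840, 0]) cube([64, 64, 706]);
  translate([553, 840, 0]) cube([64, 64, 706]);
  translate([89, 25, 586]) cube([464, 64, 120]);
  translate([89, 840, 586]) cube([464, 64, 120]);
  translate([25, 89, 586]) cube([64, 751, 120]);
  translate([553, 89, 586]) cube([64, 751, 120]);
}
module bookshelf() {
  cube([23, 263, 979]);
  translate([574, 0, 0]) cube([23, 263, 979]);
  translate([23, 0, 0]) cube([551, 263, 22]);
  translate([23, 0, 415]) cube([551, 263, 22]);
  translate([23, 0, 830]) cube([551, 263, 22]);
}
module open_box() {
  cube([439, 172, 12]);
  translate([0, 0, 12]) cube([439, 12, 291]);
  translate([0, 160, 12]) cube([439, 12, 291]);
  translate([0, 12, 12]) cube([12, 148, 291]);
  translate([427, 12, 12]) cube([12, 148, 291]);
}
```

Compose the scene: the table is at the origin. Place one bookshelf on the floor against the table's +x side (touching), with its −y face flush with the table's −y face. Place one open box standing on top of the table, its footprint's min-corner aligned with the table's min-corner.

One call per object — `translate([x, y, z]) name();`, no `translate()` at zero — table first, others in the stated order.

table();
translate([642, 0, 0]) bookshelf();
translate([0, 0, 752]) open_box();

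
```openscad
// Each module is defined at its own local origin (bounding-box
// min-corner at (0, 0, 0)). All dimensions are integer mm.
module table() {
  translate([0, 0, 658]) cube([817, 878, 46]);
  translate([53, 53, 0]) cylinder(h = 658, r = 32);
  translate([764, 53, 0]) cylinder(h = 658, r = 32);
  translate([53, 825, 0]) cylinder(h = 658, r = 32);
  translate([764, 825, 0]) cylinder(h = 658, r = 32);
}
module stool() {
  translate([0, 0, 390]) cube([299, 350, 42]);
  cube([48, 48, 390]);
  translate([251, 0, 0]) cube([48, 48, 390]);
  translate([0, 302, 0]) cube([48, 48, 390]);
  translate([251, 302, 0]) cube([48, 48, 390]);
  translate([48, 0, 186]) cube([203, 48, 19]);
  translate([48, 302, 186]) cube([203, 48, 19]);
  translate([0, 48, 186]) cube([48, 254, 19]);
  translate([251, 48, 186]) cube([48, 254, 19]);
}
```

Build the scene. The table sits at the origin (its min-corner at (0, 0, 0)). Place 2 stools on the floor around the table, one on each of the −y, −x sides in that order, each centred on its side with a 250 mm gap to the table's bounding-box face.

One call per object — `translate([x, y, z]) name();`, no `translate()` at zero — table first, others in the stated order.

table();
translate([259, -600, 0]) stool();
translate([-549, 264, 0]) stool();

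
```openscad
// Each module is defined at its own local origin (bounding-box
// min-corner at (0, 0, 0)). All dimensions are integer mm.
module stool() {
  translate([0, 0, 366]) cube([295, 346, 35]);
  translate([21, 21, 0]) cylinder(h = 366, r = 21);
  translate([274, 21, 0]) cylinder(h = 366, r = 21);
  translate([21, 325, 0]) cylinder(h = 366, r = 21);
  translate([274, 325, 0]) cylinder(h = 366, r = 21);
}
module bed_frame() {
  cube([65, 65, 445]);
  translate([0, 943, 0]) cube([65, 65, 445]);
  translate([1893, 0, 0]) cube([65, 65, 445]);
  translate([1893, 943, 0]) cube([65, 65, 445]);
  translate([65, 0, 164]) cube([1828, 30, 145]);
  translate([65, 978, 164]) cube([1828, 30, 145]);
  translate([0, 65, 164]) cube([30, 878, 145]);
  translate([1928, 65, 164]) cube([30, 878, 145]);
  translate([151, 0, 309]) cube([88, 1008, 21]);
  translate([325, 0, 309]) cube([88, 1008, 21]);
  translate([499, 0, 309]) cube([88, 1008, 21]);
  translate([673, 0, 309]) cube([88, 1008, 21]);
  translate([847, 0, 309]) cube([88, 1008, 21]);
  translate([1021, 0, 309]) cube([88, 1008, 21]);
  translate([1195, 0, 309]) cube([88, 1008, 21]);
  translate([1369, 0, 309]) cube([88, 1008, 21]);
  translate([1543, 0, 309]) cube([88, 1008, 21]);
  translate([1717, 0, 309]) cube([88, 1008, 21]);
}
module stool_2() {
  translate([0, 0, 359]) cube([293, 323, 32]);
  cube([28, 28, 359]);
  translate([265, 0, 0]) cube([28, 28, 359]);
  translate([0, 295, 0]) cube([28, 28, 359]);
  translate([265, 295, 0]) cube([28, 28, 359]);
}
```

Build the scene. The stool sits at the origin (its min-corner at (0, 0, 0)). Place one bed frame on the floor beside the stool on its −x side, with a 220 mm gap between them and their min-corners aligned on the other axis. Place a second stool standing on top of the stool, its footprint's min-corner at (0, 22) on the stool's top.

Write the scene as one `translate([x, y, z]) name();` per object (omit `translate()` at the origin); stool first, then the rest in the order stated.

stool();
translate([-2178, 0, 0]) bed_frame();
translate([0, 22, 401]) stool_2();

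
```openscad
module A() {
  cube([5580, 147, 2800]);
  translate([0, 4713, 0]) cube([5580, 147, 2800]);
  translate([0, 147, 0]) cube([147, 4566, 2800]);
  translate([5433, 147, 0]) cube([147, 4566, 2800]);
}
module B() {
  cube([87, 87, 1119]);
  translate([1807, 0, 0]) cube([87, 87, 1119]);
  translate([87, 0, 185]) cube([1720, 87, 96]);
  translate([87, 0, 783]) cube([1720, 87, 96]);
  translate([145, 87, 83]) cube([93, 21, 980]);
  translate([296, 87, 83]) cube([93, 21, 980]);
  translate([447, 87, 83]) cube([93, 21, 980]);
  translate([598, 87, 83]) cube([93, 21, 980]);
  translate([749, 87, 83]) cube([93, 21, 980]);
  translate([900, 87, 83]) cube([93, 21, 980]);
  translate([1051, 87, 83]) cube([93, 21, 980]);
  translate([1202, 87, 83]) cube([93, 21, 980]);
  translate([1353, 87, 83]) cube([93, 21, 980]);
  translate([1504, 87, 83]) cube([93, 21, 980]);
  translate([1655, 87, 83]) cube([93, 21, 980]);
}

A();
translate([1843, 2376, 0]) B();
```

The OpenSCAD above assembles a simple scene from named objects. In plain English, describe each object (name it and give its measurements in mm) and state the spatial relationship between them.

A is a box-shaped house frame (walls only): outside footprint 5580×4860 mm, wall height 2800 mm, wall thickness 147 mm. The two y-facing walls run the full x-width; the two x-facing walls fit between the inner faces of the y-facing walls.

B is a fence section. Two 87×87 mm posts, 1119 mm tall, stand on the floor with a clear span of 1720 mm between their inner faces. Two horizontal rails of 87×96 mm section span the gap between the posts with their undersides at z = 185 mm and z = 783 mm, flush with the posts' −y face. 11 pickets, each 93 mm wide, 21 mm thick and 980 mm tall, are fixed to the +y face of the rails with their bottoms at z = 83 mm, evenly spaced across the span with equal gaps (rounded down to the nearest mm) at the −x end and between each pair — any rounding remainder accumulates at the +x end.

The fence section sits inside the house frame, centred.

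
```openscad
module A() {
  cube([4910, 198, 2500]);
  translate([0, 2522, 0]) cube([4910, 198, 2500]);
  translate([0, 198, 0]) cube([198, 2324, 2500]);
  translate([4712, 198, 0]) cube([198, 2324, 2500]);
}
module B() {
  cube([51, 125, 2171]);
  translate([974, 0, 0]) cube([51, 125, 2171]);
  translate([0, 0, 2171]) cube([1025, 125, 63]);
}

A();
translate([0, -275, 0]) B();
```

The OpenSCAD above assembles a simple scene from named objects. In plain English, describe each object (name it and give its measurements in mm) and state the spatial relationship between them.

A is a box-shaped house frame (walls only): outside footprint 4910×2720 mm, wall height 2500 mm, wall thickness 198 mm. The two y-facing walls run the full x-width; the two x-facing walls fit between the inner faces of the y-facing walls.

B is a rectangular door frame: two vertical jambs of 51×125 mm section, 2171 mm tall, with a clear opening 923 mm wide between their inner faces. A header 63 mm tall and 125 mm deep lies on top of the jambs and spans the full outside width.

The door frame is on the floor beside the house frame on its −y side.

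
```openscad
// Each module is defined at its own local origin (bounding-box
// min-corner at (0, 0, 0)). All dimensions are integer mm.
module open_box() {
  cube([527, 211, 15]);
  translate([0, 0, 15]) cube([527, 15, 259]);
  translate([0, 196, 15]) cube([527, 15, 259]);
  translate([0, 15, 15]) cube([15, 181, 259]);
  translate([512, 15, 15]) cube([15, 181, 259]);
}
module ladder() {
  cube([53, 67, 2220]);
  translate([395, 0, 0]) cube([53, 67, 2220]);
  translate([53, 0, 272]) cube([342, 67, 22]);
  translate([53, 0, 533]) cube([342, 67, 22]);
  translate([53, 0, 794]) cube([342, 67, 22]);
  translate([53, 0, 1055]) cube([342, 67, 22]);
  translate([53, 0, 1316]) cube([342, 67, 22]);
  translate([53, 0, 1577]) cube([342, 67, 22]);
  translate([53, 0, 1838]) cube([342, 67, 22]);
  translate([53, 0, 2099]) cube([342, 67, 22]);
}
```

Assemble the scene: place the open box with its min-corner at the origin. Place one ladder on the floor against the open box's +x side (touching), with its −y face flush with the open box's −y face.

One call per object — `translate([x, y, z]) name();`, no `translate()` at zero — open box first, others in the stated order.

open_box();
translate([527, 0, 0]) ladder();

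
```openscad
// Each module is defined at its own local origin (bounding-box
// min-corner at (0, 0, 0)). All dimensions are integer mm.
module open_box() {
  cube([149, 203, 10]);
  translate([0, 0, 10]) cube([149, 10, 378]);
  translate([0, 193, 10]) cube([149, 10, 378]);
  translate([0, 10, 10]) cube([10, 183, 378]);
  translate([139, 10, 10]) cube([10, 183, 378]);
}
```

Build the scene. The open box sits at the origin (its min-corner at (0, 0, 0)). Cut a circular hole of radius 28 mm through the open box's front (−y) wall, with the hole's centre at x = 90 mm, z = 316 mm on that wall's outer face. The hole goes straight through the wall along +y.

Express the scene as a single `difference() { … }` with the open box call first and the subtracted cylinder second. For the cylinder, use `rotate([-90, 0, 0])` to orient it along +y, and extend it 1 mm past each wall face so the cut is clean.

difference() {
  open_box();
  translate([90, -1, 316]) rotate([-90, 0, 0]) cylinder(h = 12, r = 28);
}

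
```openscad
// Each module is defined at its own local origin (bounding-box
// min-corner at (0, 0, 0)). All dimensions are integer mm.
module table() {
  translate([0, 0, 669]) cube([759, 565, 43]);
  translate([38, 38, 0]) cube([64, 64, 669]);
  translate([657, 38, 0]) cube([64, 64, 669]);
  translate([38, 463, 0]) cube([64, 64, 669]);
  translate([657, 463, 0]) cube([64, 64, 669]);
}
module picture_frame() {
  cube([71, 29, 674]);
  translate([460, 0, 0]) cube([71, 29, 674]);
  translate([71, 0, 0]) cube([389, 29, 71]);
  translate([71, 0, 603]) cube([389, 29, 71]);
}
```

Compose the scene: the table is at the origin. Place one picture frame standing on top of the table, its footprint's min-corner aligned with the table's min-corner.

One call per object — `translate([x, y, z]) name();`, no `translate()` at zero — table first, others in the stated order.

table();
translate([0, 0, 712]) picture_frame();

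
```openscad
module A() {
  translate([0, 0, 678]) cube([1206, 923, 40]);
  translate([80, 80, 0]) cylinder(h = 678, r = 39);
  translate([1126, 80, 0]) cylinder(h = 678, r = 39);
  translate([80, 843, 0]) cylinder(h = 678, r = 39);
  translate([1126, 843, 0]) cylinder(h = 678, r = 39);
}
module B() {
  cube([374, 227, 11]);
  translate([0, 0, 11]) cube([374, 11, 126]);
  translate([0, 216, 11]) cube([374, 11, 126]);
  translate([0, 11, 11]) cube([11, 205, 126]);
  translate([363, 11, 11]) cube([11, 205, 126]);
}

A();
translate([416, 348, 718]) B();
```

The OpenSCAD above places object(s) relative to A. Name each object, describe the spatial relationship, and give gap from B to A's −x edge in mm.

The open box's min-x is at 416; the table's min-x is 0; gap = 416 mm.

A is a table. B is an open box. The open box is on top of the table, centred. The gap from the open box to the table's −x edge is 416 mm.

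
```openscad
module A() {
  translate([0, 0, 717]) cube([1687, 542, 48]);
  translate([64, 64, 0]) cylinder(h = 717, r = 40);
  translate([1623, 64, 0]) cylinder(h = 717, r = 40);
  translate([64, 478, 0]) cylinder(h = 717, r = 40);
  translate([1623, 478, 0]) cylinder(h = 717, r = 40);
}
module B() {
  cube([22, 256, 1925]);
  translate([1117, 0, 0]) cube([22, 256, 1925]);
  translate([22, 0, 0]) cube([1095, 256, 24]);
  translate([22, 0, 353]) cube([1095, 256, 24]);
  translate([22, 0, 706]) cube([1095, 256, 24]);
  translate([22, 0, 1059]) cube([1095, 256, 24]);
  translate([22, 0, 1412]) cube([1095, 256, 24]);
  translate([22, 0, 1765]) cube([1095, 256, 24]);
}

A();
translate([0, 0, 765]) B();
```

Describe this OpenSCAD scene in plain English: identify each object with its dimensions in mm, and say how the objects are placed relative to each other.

A is a table with a 1687×542 mm rectangular top, 48 mm thick, top surface at z = 765 mm, supported by four round legs of 80 mm diameter, each leg's bounding box inset 24 mm from the nearest pair of top edges, running from the floor.

B is a bookshelf 1139 mm wide overall, 256 mm deep and 1925 mm tall. The two sides are 22 mm thick vertical panels. 6 horizontal shelves of 24 mm thickness span between the inner faces of the sides; the lowest shelf sits on the floor and shelves are stacked with a clear vertical gap of 329 mm between each pair.

The bookshelf is on top of the table.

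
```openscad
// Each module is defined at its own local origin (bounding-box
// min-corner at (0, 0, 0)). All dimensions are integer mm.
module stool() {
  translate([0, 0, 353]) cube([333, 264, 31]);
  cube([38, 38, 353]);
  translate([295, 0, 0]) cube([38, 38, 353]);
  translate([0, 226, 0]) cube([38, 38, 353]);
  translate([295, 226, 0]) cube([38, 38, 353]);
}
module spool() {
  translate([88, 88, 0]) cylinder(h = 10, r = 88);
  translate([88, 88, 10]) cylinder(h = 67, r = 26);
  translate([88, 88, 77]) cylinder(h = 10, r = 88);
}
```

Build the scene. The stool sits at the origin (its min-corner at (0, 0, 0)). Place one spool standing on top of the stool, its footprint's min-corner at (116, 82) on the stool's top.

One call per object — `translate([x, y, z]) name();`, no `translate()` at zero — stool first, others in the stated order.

stool();
translate([116, 82, 384]) spool();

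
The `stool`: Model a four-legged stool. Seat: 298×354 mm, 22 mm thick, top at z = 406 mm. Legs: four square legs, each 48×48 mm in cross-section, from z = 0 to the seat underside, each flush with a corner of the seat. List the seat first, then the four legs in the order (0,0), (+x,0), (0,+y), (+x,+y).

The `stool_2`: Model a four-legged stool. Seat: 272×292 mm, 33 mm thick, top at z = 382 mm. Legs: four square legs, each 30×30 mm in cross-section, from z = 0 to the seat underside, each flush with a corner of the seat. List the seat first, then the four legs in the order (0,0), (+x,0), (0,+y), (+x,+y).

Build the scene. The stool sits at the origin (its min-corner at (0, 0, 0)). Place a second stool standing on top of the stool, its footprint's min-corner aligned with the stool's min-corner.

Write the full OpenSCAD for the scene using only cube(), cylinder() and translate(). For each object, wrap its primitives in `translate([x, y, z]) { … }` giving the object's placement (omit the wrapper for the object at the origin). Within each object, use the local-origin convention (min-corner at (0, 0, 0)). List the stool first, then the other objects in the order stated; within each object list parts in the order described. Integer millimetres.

translate([0, 0, 384]) cube([298, 354, 22]);
cube([48, 48, 384]);
translate([250, 0, 0]) cube([48, 48, 384]);
translate([0, 306, 0]) cube([48, 48, 384]);
translate([250, 306, 0]) cube([48, 48, 384]);
translate([0, 0, 406]) {
  translate([0, 0, 349]) cube([272, 292, 33]);
  cube([30, 30, 349]);
  translate([242, 0, 0]) cube([30, 30, 349]);
  translate([0, 262, 0]) cube([30, 30, 349]);
  translate([242, 262, 0]) cube([30, 30, 349]);
}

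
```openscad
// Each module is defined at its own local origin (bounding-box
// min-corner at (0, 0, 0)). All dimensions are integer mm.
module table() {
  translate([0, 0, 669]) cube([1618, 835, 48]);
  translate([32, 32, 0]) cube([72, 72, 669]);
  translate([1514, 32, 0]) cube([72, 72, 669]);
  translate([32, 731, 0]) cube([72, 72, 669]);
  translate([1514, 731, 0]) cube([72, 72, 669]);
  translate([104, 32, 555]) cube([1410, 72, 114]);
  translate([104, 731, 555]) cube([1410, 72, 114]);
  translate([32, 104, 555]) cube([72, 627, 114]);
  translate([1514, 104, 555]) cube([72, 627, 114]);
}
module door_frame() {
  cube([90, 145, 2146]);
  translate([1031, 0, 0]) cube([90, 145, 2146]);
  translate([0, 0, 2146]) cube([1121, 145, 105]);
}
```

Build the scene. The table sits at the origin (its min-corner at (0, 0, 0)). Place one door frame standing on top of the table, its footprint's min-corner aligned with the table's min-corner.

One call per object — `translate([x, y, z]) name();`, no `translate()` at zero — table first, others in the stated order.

table();
translate([0, 0, 717]) door_frame();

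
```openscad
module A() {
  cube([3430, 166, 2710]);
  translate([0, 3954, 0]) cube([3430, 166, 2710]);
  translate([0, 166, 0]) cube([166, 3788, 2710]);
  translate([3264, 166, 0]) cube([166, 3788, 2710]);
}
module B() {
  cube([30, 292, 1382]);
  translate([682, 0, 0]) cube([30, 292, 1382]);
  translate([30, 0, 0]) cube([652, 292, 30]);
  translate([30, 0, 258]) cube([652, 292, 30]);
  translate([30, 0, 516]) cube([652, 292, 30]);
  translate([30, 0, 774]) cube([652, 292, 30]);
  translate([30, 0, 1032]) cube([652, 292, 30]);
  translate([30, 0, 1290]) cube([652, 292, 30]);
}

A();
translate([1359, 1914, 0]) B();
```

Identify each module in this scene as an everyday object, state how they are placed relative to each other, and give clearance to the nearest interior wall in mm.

A is a house frame. B is a bookshelf. The bookshelf sits inside the house frame, centred. The clearance to the nearest interior wall is 1193 mm.

Clearances: x = 1193, y = 1748; minimum 1193 mm.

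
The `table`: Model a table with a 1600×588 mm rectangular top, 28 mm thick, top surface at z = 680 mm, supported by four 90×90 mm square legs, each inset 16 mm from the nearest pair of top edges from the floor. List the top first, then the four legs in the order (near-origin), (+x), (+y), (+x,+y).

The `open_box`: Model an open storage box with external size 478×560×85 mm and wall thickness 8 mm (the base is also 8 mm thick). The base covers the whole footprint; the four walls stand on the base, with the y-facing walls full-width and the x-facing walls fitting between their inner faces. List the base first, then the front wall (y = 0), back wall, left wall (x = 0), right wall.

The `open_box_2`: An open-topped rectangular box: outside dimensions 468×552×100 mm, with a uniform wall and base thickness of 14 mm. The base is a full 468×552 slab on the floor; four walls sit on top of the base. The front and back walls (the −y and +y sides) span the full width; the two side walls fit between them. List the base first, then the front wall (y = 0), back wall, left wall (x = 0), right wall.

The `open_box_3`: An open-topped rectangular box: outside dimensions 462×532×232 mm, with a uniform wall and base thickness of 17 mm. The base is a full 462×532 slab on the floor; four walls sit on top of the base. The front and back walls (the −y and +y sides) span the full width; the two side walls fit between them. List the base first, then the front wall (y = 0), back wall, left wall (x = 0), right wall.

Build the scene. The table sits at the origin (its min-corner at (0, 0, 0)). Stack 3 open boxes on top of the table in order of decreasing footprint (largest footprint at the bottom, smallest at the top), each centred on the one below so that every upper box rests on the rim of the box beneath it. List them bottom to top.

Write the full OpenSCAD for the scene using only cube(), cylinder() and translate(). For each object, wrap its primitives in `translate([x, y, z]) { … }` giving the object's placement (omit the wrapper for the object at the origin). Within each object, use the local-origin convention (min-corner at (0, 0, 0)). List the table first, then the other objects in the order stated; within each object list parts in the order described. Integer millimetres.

translate([0, 0, 652]) cube([1600, 588, 28]);
translate([16, 16, 0]) cube([90, 90, 652]);
translate([1494, 16, 0]) cube([90, 90, 652]);
translate([16, 482, 0]) cube([90, 90, 652]);
translate([1494, 482, 0]) cube([90, 90, 652]);
translate([561, 14, 680]) {
  cube([478, 560, 8]);
  translate([0, 0, 8]) cube([478, 8, 77]);
  translate([0, 552, 8]) cube([478, 8, 77]);
  translate([0, 8, 8]) cube([8, 544, 77]);
  translate([470, 8, 8]) cube([8, 544, 77]);
}
translate([566, 18, 765]) {
  cube([468, 552, 14]);
  translate([0, 0, 14]) cube([468, 14, 86]);
  translate([0, 538, 14]) cube([468, 14, 86]);
  translate([0, 14, 14]) cube([14, 524, 86]);
  translate([454, 14, 14]) cube([14, 524, 86]);
}
translate([569, 28, 865]) {
  cube([462, 532, 17]);
  translate([0, 0, 17]) cube([462, 17, 215]);
  translate([0, 515, 17]) cube([462, 17, 215]);
  translate([0, 17, 17]) cube([17, 498, 215]);
  translate([445, 17, 17]) cube([17, 498, 215]);
}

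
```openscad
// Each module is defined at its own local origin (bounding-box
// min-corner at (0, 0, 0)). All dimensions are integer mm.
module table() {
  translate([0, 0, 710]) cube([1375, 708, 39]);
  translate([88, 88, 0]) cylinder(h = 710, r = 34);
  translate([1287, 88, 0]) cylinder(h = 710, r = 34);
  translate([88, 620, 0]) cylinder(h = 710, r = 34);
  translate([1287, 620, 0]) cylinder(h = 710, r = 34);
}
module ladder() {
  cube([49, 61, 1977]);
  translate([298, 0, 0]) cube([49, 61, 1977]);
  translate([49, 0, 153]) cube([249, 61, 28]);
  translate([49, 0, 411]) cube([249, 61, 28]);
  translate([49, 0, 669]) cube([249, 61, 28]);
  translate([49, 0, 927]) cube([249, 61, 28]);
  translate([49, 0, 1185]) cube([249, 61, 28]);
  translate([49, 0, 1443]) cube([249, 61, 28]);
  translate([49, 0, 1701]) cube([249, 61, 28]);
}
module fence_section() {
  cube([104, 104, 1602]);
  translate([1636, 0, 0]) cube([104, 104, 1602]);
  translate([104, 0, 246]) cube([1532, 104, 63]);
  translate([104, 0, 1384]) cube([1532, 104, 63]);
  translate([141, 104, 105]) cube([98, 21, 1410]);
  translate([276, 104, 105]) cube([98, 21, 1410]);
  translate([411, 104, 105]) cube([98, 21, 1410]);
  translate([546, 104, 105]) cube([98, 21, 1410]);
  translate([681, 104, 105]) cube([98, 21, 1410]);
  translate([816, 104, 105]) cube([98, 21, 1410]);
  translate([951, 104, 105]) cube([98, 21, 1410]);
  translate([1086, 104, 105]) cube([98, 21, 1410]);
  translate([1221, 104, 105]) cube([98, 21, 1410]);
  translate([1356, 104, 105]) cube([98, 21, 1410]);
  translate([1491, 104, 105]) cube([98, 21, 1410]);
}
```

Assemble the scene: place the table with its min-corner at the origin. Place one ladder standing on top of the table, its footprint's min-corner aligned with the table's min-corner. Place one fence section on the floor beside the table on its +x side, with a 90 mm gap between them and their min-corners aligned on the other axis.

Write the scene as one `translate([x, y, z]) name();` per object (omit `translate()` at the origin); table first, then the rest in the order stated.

table();
translate([0, 0, 749]) ladder();
translate([1465, 0, 0]) fence_section();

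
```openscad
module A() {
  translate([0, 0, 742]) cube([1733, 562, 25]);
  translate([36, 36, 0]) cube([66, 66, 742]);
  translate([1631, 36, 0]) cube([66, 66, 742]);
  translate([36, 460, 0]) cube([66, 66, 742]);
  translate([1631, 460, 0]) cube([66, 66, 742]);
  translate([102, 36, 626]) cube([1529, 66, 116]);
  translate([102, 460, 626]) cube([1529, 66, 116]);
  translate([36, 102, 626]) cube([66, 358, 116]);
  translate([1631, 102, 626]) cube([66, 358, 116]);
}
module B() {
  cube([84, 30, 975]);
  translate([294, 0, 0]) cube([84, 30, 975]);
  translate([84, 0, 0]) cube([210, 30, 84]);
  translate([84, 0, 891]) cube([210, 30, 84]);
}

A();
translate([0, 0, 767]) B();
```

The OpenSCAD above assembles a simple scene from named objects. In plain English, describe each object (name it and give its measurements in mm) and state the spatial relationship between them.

A is a rectangular dining table. The top is 1733×562×25 mm with its upper surface at z = 767 mm. It stands on four 66×66 mm square legs, each inset 36 mm from the nearest pair of top edges, running from the floor to the underside of the top. Four apron rails, 66 mm thick and 116 mm tall, run between adjacent legs with their top edges flush with the underside of the top and their outer faces flush with the legs' outer faces.

B is a rectangular picture frame lying in the x–z plane (depth along y). The opening is 210 mm wide (x) by 807 mm tall (z), surrounded by a border 84 mm wide on all four sides. The frame is 30 mm deep and is made of two full-height vertical stiles with two horizontal rails fitted between them.

The picture frame is on top of the table.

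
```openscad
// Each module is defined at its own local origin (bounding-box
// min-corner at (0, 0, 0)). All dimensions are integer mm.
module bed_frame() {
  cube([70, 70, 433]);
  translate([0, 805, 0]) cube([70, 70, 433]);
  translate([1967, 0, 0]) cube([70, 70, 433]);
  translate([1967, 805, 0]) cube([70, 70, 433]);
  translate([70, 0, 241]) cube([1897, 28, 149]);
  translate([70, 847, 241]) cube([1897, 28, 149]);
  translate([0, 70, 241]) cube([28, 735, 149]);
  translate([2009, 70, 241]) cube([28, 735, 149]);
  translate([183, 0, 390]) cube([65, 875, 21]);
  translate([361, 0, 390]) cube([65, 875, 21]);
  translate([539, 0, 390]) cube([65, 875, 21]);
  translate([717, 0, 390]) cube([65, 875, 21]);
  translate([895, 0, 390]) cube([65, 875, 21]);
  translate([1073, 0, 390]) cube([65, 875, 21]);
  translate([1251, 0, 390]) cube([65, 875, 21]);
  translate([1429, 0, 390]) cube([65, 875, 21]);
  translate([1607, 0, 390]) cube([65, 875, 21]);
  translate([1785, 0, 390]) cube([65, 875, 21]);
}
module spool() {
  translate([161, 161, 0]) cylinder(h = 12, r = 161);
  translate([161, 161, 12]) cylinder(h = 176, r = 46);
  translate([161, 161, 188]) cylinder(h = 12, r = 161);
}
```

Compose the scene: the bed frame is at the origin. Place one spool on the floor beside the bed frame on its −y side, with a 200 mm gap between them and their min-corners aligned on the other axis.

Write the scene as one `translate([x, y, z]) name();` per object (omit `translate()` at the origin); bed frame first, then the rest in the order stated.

bed_frame();
translate([0, -522, 0]) spool();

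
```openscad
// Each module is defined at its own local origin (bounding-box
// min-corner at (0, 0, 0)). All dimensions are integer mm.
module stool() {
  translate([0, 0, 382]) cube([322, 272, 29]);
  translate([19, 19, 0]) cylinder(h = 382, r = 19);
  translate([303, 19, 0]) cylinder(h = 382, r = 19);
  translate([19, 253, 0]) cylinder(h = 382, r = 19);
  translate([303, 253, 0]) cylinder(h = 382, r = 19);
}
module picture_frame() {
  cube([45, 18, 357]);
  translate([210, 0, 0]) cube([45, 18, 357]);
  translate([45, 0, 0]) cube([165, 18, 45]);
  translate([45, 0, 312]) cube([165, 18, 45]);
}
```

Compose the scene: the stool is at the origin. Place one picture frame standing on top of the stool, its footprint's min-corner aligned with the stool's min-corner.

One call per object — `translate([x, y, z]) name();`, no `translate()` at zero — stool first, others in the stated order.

stool();
translate([0, 0, 411]) picture_frame();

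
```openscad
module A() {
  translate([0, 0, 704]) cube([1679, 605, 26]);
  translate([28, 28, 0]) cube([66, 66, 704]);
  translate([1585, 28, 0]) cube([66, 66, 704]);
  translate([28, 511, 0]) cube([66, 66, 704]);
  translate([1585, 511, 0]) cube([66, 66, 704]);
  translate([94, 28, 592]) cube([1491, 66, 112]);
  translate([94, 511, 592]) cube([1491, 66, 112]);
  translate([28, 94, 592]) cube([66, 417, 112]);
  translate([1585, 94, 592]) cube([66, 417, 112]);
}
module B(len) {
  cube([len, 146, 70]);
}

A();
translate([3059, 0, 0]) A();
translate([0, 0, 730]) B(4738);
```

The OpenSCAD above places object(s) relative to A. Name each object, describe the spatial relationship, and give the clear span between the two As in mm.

Second table starts at x = 3059; first ends at x = 1679; clear span = 3059 − 1679 = 1380 mm.

A is a table. B is a beam. A beam spans the tops of two tables. The clear span between the two tables is 1380 mm.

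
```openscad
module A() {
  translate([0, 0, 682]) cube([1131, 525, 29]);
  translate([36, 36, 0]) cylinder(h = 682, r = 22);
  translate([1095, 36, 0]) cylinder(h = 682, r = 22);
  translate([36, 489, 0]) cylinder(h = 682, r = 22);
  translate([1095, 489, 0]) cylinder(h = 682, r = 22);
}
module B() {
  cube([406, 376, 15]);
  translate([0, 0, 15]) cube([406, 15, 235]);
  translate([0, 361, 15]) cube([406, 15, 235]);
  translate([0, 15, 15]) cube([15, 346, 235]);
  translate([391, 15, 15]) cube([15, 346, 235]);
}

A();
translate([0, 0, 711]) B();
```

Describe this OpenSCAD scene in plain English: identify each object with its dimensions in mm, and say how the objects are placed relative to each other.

A is a table with a 1131×525 mm rectangular top, 29 mm thick, top surface at z = 711 mm, supported by four round legs of 44 mm diameter, each leg's bounding box inset 14 mm from the nearest pair of top edges, running from the floor.

B is an open-topped rectangular box: outside dimensions 406×376×250 mm, with a uniform wall and base thickness of 15 mm. The base is a full 406×376 slab on the floor; four walls sit on top of the base. The front and back walls (the −y and +y sides) span the full width; the two side walls fit between them.

The open box is on top of the table.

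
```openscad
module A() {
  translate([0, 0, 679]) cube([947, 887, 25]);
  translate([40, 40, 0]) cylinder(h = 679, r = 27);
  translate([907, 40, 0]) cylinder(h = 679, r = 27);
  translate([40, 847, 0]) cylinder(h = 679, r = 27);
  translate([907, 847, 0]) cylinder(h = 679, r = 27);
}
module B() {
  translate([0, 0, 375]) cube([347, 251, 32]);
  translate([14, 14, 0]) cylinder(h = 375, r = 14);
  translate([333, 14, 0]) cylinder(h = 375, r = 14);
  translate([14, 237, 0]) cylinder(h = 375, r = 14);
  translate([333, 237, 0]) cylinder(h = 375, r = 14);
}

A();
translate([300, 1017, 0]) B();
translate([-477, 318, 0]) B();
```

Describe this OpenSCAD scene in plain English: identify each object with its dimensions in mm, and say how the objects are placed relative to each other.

A is a table: top 947 mm (x) × 887 mm (y), 25 mm thick, upper face at z = 704 mm, on four round legs of 54 mm diameter, each leg's bounding box inset 13 mm from the nearest pair of top edges, running from z = 0 to the bottom of the top.

B is a four-legged stool. The seat is a 347×251×32 mm slab whose top surface is at z = 407 mm; four round legs, each 28 mm in diameter, run from the floor (z = 0) to the underside of the seat, each leg's axis is inset half a diameter from the nearest pair of seat edges (so the leg's bounding box is flush with the corner).

Two stools sit around the table at the +y, −x sides.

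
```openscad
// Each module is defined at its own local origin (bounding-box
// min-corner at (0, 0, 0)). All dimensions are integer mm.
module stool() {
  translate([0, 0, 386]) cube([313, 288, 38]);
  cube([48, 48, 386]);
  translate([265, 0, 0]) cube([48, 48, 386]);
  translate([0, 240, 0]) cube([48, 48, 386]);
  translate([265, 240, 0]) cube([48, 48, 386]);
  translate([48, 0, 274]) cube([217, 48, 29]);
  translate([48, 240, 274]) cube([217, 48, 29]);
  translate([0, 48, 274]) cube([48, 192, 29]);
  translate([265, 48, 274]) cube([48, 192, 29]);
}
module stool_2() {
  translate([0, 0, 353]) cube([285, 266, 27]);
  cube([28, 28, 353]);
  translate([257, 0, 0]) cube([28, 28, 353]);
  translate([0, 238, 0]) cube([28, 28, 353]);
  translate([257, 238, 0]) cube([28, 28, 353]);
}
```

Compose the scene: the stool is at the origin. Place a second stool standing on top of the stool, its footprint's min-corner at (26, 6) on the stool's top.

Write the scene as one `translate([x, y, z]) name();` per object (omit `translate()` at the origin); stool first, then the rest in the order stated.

stool();
translate([26, 6, 424]) stool_2();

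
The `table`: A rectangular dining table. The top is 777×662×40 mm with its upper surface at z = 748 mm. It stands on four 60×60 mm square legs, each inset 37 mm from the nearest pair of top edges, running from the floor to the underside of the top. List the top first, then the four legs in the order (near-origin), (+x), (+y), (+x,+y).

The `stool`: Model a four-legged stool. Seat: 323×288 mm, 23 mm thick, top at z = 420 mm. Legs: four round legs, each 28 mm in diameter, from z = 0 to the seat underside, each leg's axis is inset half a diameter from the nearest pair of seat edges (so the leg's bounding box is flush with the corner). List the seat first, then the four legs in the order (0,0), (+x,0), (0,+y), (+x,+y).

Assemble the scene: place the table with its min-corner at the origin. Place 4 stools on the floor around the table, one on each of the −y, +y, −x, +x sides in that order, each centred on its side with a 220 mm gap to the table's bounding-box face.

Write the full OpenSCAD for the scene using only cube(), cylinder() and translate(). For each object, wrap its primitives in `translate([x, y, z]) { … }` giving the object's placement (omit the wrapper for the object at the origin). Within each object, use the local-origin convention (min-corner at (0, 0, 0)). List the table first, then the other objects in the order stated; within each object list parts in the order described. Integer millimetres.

translate([0, 0, 708]) cube([777, 662, 40]);
translate([37, 37, 0]) cube([60, 60, 708]);
translate([680, 37, 0]) cube([60, 60, 708]);
translate([37, 565, 0]) cube([60, 60, 708]);
translate([680, 565, 0]) cube([60, 60, 708]);
translate([227, -508, 0]) {
  translate([0, 0, 397]) cube([323, 288, 23]);
  translate([14, 14, 0]) cylinder(h = 397, r = 14);
  translate([309, 14, 0]) cylinder(h = 397, r = 14);
  translate([14, 274, 0]) cylinder(h = 397, r = 14);
  translate([309, 274, 0]) cylinder(h = 397, r = 14);
}
translate([227, 882, 0]) {
  translate([0, 0, 397]) cube([323, 288, 23]);
  translate([14, 14, 0]) cylinder(h = 397, r = 14);
  translate([309, 14, 0]) cylinder(h = 397, r = 14);
  translate([14, 274, 0]) cylinder(h = 397, r = 14);
  translate([309, 274, 0]) cylinder(h = 397, r = 14);
}
translate([-543, 187, 0]) {
  translate([0, 0, 397]) cube([323, 288, 23]);
  translate([14, 14, 0]) cylinder(h = 397, r = 14);
  translate([309, 14, 0]) cylinder(h = 397, r = 14);
  translate([14, 274, 0]) cylinder(h = 397, r = 14);
  translate([309, 274, 0]) cylinder(h = 397, r = 14);
}
translate([997, 187, 0]) {
  translate([0, 0, 397]) cube([323, 288, 23]);
  translate([14, 14, 0]) cylinder(h = 397, r = 14);
  translate([309, 14, 0]) cylinder(h = 397, r = 14);
  translate([14, 274, 0]) cylinder(h = 397, r = 14);
  translate([309, 274, 0]) cylinder(h = 397, r = 14);
}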